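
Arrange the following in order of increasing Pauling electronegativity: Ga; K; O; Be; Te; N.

K < Be < Ga < Te < N < O

Be is in period 2, group 2; N is in period 2, group 15; O is in period 2, group 16; K is in period 4, group 1; Ga is in period 4, group 13; Te is in period 5, group 16.
Smaller atoms with higher effective nuclear charge are more electronegative.
Here both period and group differ, so the two effects have to be weighed against each other.
Be > K: relative to K, both the across-period and down-group shifts push Be's electronegativity up.
Ga > Be: the two effects oppose for this pair; the across-period effect wins (1.81 vs 1.57).
Te > Ga: the two effects oppose for this pair; the across-period effect wins (2.10 vs 1.81).
N > Te: the two effects oppose for this pair; the down-group effect wins (3.04 vs 2.10).
O > N: both are in period 2; the period trend gives O the larger value.
For reference (Pauling): Be 1.57, N 3.04, O 3.44, K 0.82, Ga 1.81, Te 2.10.
So from lowest to highest: K < Be < Ga < Te < N < O.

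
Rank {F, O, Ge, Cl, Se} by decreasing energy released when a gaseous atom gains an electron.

Electron affinity generally becomes more exothermic across a period toward the halogens and less exothermic down a group.
Neither a single period nor a single group — weigh both effects.
O > Ge: relative to Ge, both the across-period and down-group shifts push O's electron affinity up.
Se > O: this pair runs against the simple trend — see the exception note.
F > Se: both effects reinforce here, so F is clearly the higher of the two.
Cl > F: this pair runs against the simple trend — see the exception note.
Note the exception: Se has a higher electron affinity than O, contrary to the simple trend — O's compact 2p subshell gives strong electron–electron repulsion on the added electron.
Note the exception: Cl has a higher electron affinity than F, contrary to the simple trend — F's small 2p subshell makes the incoming electron feel strong e⁻–e⁻ repulsion, so Cl actually releases more energy on gaining an electron.
For reference (kJ/mol): O 141, F 328, Cl 349, Ge 119, Se 195.
So from highest to lowest: Cl > F > Se > O > Ge.

Cl, F, Se, O, Ge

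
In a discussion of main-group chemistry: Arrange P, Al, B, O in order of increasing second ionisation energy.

IE_2 is the cost of taking one more electron from the +1 cation: P⁺ still has 4 valence electrons; Al⁺ still has 2 valence electrons; B⁺ still has 2 valence electrons; O⁺ still has 5 valence electrons.
All are still removing valence electrons, so compare the +1 ions as you would atoms: IE_2 generally rises across a period (higher Z_eff) and falls down a group (larger shell), subject to the usual subshell exceptions.
Valence configurations: P⁺ [Ne]3s²3p², Al⁺ [Ne]3s², B⁺ [He]2s², O⁺ [He]2s²2p³.
Approximate IE_2 values (kJ/mol): P 1907, Al 1817, B 2427, O 3388.
Hence IE_2: Al < P < B < O.

Al, P, B, O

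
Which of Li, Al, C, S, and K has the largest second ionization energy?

Li

The second ionization energy removes an electron from the +1 ion. For each element: Li⁺ is the bare [He] core; Al⁺ still has 2 valence electrons; C⁺ still has 3 valence electrons; S⁺ still has 5 valence electrons; K⁺ is the bare [Ar] core.
Breaking into a closed-shell core is much more expensive than removing a leftover valence electron — K and Li have the largest IE_2 here.
Valence configurations: Al⁺ [Ne]3s², C⁺ [He]2s²2p¹, S⁺ [Ne]3s²3p³.
The numbers (kJ/mol): Li 7298, Al 1817, C 2353, S 2252, K 3052.
Putting it together, IE_2: Al < S < C < K < Li.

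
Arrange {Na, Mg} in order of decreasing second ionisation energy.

The second ionization energy removes an electron from the +1 ion. For each element: Na⁺ is the bare [Ne] core; Mg⁺ still has 1 valence electron.
Core electrons are held far more tightly than valence electrons, so Na tops the IE_2 order.
The numbers (kJ/mol): Na 4562, Mg 1451.
So the second ionization energies run Mg < Na.

Na > Mg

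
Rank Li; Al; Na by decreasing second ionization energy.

Li, Na, Al

The second ionization energy removes an electron from the +1 ion. For each element: Li⁺ is the bare [He] core; Al⁺ still has 2 valence electrons; Na⁺ is the bare [Ne] core.
Core electrons are held far more tightly than valence electrons, so Na and Li top the IE_2 order.
Tabulated IE_2 (kJ/mol): Li 7298, Al 1817, Na 4562.
Overall IE_2 order: Al < Na < Li.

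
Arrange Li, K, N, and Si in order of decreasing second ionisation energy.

Li > K > N > Si

Consider each +1 ion: Li⁺ is the bare [He] core; K⁺ is the bare [Ar] core; N⁺ still has 4 valence electrons; Si⁺ still has 3 valence electrons.
Breaking into a closed-shell core is much more expensive than removing a leftover valence electron — K and Li have the largest IE_2 here.
Valence configurations: N⁺ [He]2s²2p², Si⁺ [Ne]3s²3p¹.
Approximate IE_2 values (kJ/mol): Li 7298, K 3052, N 2856, Si 1577.
Hence IE_2: Si < N < K < Li.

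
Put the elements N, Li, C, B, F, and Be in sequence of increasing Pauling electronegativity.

EN rises left→right (higher Z_eff, smaller atoms) and falls top→bottom (larger, more shielded atoms).
All lie in period 2, so electronegativity increases left to right.
So from lowest to highest: Li < Be < B < C < N < F.

Li < Be < B < C < N < F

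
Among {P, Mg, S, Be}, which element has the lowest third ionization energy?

P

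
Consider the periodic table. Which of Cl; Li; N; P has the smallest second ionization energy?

Consider each +1 ion: Cl⁺ still has 6 valence electrons; Li⁺ is the bare [He] core; N⁺ still has 4 valence electrons; P⁺ still has 4 valence electrons.
Pulling an electron out of a noble-gas core costs far more than removing a remaining valence electron, so Li sits at the high end of IE_2.
Valence configurations: Cl⁺ [Ne]3s²3p⁴, N⁺ [He]2s²2p², P⁺ [Ne]3s²3p².
The numbers (kJ/mol): Cl 2298, Li 7298, N 2856, P 1907.
Hence IE_2: P < Cl < N < Li.

P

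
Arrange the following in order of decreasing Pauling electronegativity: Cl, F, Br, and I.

F > Cl > Br > I

F is in period 2, group 17; Cl is in period 3, group 17; Br is in period 4, group 17; I is in period 5, group 17.
Atoms toward the upper right of the periodic table pull bonding electrons most strongly.
All are in group 17, so electronegativity increases up the group.
So from highest to lowest: F > Cl > Br > I.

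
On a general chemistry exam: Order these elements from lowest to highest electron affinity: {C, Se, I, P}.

P < C < Se < I

C is in period 2, group 14; P is in period 3, group 15; Se is in period 4, group 16; I is in period 5, group 17.
Adding an electron releases more energy for atoms nearer the top right (short of the noble gases).
A diagonal step moves right (one effect) and down (the opposite effect) at once.
C > P: the two effects oppose for this pair; the down-group effect wins (122 vs 72 kJ/mol).
Se > C: the two effects oppose for this pair; the across-period effect wins (195 vs 122 kJ/mol).
I > Se: the two effects oppose for this pair; the across-period effect wins (295 vs 195 kJ/mol).
Tabulated electron affinity (kJ/mol): C 122, P 72, Se 195, I 295.
So from lowest to highest: P < C < Se < I.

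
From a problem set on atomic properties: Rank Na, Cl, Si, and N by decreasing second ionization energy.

Na > N > Cl > Si

IE_2 is the cost of taking one more electron from the +1 cation: Na⁺ is the bare [Ne] core; Cl⁺ still has 6 valence electrons; Si⁺ still has 3 valence electrons; N⁺ still has 4 valence electrons.
Core electrons are held far more tightly than valence electrons, so Na tops the IE_2 order.
Valence configurations: Cl⁺ [Ne]3s²3p⁴, Si⁺ [Ne]3s²3p¹, N⁺ [He]2s²2p².
The numbers (kJ/mol): Na 4562, Cl 2298, Si 1577, N 2856.
Overall IE_2 order: Si < Cl < N < Na.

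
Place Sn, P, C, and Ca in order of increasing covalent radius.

C < P < Sn < Ca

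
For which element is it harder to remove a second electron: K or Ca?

K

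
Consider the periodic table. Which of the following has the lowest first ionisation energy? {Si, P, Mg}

Mg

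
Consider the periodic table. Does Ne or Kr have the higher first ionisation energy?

Ne

Ne is in period 2, group 18; Kr is in period 4, group 18.
IE₁ increases left→right with effective nuclear charge and decreases top→bottom as the valence shell moves farther out.
All are in group 18, so first ionization energy increases up the group.
So Ne has the higher first ionisation energy (Ne > Kr).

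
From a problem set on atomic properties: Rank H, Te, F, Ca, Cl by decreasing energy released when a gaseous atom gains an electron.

Cl > F > Te > H > Ca

Electron affinity generally becomes more exothermic across a period toward the halogens and less exothermic down a group.
These span different periods and groups, so the two trends combine.
H > Ca: the two effects oppose for this pair; the down-group effect wins (73 vs 2 kJ/mol).
Te > H: period and group pull opposite ways; the across-period shift dominates (190 vs 73 kJ/mol).
F > Te: both effects reinforce here, so F is clearly the higher of the two.
Cl > F: this pair runs against the simple trend — see the exception note.
Note the exception: Cl has a higher electron affinity than F, contrary to the simple trend — F's small 2p subshell makes the incoming electron feel strong e⁻–e⁻ repulsion, so Cl actually releases more energy on gaining an electron.
Tabulated electron affinity (kJ/mol): H 73, F 328, Cl 349, Ca 2, Te 190.
So from highest to lowest: Cl > F > Te > H > Ca.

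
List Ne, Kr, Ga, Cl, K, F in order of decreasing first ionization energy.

Ne > F > Kr > Cl > Ga > K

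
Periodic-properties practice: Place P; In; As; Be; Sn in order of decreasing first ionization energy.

P > As > Be > Sn > In

Be is in period 2, group 2; P is in period 3, group 15; As is in period 4, group 15; In is in period 5, group 13; Sn is in period 5, group 14.
Removing the outermost electron gets harder across a period and easier down a group.
Here both period and group differ, so the two effects have to be weighed against each other.
Sn > In: Sn lies to the right of In in period 5, so the across-period effect alone puts Sn higher.
Be > Sn: the two effects oppose for this pair; the down-group effect wins (900 vs 709 kJ/mol).
As > Be: the two effects oppose for this pair; the across-period effect wins (947 vs 900 kJ/mol).
P > As: P sits above As in group 15, so the down-group effect alone puts P higher.
Tabulated first ionization energy (kJ/mol): Be 900, P 1012, As 947, In 558, Sn 709.
So from highest to lowest: P > As > Be > Sn > In.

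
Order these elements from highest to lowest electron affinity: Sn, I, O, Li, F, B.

F > I > O > Sn > Li > B

Electron affinity generally becomes more exothermic across a period toward the halogens and less exothermic down a group.
Neither a single period nor a single group — weigh both effects.
Li > B: this pair runs against the simple trend — see the exception note.
Sn > Li: period and group pull opposite ways; the across-period shift dominates (107 vs 60 kJ/mol).
O > Sn: relative to Sn, both the across-period and down-group shifts push O's electron affinity up.
I > O: period and group pull opposite ways; the across-period shift dominates (295 vs 141 kJ/mol).
F > I: F sits above I in group 17, so the down-group effect alone puts F higher.
Note the exception: Li has a higher electron affinity than B, contrary to the simple trend — B's ns²np¹ configuration gives only a small electron affinity — the sparsely filled np subshell binds an added electron weakly.
Approximate values (kJ/mol): Li 60, B 27, O 141, F 328, Sn 107, I 295.
So from highest to lowest: F > I > O > Sn > Li > B.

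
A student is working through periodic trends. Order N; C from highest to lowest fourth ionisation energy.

N, C

After 3 electrons have been removed, what remains? N³⁺ still has 2 valence electrons; C³⁺ still has 1 valence electron.
All are still removing valence electrons, so compare the +3 ions as you would atoms: IE_4 generally rises across a period (higher Z_eff) and falls down a group (larger shell), subject to the usual subshell exceptions.
Valence configurations: N³⁺ [He]2s², C³⁺ [He]2s¹.
Approximate IE_4 values (kJ/mol): N 7475, C 6223.
So the fourth ionization energies run C < N.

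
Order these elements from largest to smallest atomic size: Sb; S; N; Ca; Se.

N is in period 2, group 15; S is in period 3, group 16; Ca is in period 4, group 2; Se is in period 4, group 16; Sb is in period 5, group 15.
Atomic radius shrinks across a period as nuclear charge pulls the same shell inward, and grows down a group as new shells are added.
Neither a single period nor a single group — weigh both effects.
S > N: the two effects oppose for this pair; the down-group effect wins (103 vs 71 pm).
Se > S: they share group 16; the group trend gives Se the larger value.
Sb > Se: both effects reinforce here, so Sb is clearly the larger of the two.
Ca > Sb: the two effects oppose for this pair; the across-period effect wins (171 vs 140 pm).
Approximate values (pm): N 71, S 103, Ca 171, Se 116, Sb 140.
So from largest to smallest: Ca > Sb > Se > S > N.

Ca, Sb, Se, S, N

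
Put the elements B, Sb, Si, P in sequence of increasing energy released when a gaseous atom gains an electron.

B < P < Sb < Si

B is in period 2, group 13; Si is in period 3, group 14; P is in period 3, group 15; Sb is in period 5, group 15.
EA tends to increase across a period and decrease down a group, though the pattern is less regular than for IE or radius.
Neither a single period nor a single group — weigh both effects.
P > B: period and group pull opposite ways; the across-period shift dominates (72 vs 27 kJ/mol).
Sb > P: this pair runs against the simple trend — see the exception note.
Si > Sb: the two effects oppose for this pair; the down-group effect wins (134 vs 103 kJ/mol).
Note the exception: Sb has a higher electron affinity than P, contrary to the simple trend — both are half-filled np³, but the pairing/repulsion penalty for the added electron shrinks as the p orbitals become larger and more diffuse down the group, and for Sb that outweighs the weaker nuclear attraction.
Note the exception: Si has a higher electron affinity than P, contrary to the simple trend — adding an electron to P's half-filled 3p³ is unfavourable, so Si (3p²) has the more exothermic EA.
Approximate values (kJ/mol): B 27, Si 134, P 72, Sb 103.
So from lowest to highest: B < P < Sb < Si.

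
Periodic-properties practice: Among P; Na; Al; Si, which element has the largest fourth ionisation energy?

IE_4 is the cost of taking one more electron from the +3 cation: P³⁺ still has 2 valence electrons; Na³⁺ is already 2 electrons into the core; Al³⁺ is the bare [Ne] core; Si³⁺ still has 1 valence electron.
Pulling an electron out of a noble-gas core costs far more than removing a remaining valence electron, so Na and Al sit at the high end of IE_4.
Valence configurations: P³⁺ [Ne]3s², Si³⁺ [Ne]3s¹.
The numbers (kJ/mol): P 4964, Na 9543, Al 11577, Si 4356.
So the fourth ionization energies run Si < P < Na < Al.

Al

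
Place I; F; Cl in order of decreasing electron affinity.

Cl > F > I

Electron affinity generally becomes more exothermic across a period toward the halogens and less exothermic down a group.
All are in group 17; the group trend (electron affinity increases up the group) applies, with the exception below.
Note the exception: Cl has a higher electron affinity than F, contrary to the simple trend — F's small 2p subshell makes the incoming electron feel strong e⁻–e⁻ repulsion, so Cl actually releases more energy on gaining an electron.
Approximate values (kJ/mol): F 328, Cl 349, I 295.
So from highest to lowest: Cl > F > I.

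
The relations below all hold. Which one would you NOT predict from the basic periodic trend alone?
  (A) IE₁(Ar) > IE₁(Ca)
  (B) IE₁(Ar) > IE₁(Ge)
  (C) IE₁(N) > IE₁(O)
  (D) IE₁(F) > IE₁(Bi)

(C)

The general trend: IE₁ increases across a period and decreases down a group.
(A) Ar (period 3, group 18) vs Ca (period 4, group 2): the stated order agrees with the simple trend.
(B) Ar (period 3, group 18) vs Ge (period 4, group 14): the stated order agrees with the simple trend.
(C) N (period 2, group 15) vs O (period 2, group 16): the stated order contradicts the simple trend.
(D) F (period 2, group 17) vs Bi (period 6, group 15): the stated order agrees with the simple trend.
The exception is (C): pairing an electron in O's 2p⁴ costs repulsion energy, so O ionizes more easily than half-filled N (2p³).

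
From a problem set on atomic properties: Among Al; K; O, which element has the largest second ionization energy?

O

After 1 electron has been removed, what remains? Al⁺ still has 2 valence electrons; K⁺ is the bare [Ar] core; O⁺ still has 5 valence electrons.
Usually core removal costs more than valence removal, but here the competition is close: a tightly held n=2 valence electron can cost more to remove than an n=3 core electron, so the actual values have to decide it.
Valence configurations: Al⁺ [Ne]3s², O⁺ [He]2s²2p³.
Tabulated IE_2 (kJ/mol): Al 1817, K 3052, O 3388.
So the second ionization energies run Al < K < O.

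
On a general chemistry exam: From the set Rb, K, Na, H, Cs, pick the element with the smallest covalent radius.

H is in period 1, group 1; Na is in period 3, group 1; K is in period 4, group 1; Rb is in period 5, group 1; Cs is in period 6, group 1.
Atomic radius shrinks across a period as nuclear charge pulls the same shell inward, and grows down a group as new shells are added.
All are in group 1, so atomic radius increases down the group.
The smallest covalent radius among these belongs to H.

H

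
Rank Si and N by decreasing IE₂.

N > Si

After 1 electron has been removed, what remains? Si⁺ still has 3 valence electrons; N⁺ still has 4 valence electrons.
All are still removing valence electrons, so compare the +1 ions as you would atoms: IE_2 generally rises across a period (higher Z_eff) and falls down a group (larger shell), subject to the usual subshell exceptions.
Valence configurations: Si⁺ [Ne]3s²3p¹, N⁺ [He]2s²2p².
Tabulated IE_2 (kJ/mol): Si 1577, N 2856.
Overall IE_2 order: Si < N.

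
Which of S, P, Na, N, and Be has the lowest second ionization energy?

Consider each +1 ion: S⁺ still has 5 valence electrons; P⁺ still has 4 valence electrons; Na⁺ is the bare [Ne] core; N⁺ still has 4 valence electrons; Be⁺ still has 1 valence electron.
Core electrons are held far more tightly than valence electrons, so Na tops the IE_2 order.
Valence configurations: S⁺ [Ne]3s²3p³, P⁺ [Ne]3s²3p², N⁺ [He]2s²2p², Be⁺ [He]2s¹.
The numbers (kJ/mol): S 2252, P 1907, Na 4562, N 2856, Be 1757.
So the second ionization energies run Be < P < S < N < Na.

Be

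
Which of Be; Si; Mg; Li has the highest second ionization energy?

After 1 electron has been removed, what remains? Be⁺ still has 1 valence electron; Si⁺ still has 3 valence electrons; Mg⁺ still has 1 valence electron; Li⁺ is the bare [He] core.
Pulling an electron out of a noble-gas core costs far more than removing a remaining valence electron, so Li sits at the high end of IE_2.
Valence configurations: Be⁺ [He]2s¹, Si⁺ [Ne]3s²3p¹, Mg⁺ [Ne]3s¹.
Approximate IE_2 values (kJ/mol): Be 1757, Si 1577, Mg 1451, Li 7298.
So the second ionization energies run Mg < Si < Be < Li.

Li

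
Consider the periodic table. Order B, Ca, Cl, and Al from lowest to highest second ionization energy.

Ca, Al, Cl, B

After 1 electron has been removed, what remains? B⁺ still has 2 valence electrons; Ca⁺ still has 1 valence electron; Cl⁺ still has 6 valence electrons; Al⁺ still has 2 valence electrons.
All are still removing valence electrons, so compare the +1 ions as you would atoms: IE_2 generally rises across a period (higher Z_eff) and falls down a group (larger shell), subject to the usual subshell exceptions.
Valence configurations: B⁺ [He]2s², Ca⁺ [Ar]4s¹, Cl⁺ [Ne]3s²3p⁴, Al⁺ [Ne]3s².
Tabulated IE_2 (kJ/mol): B 2427, Ca 1145, Cl 2298, Al 1817.
Hence IE_2: Ca < Al < Cl < B.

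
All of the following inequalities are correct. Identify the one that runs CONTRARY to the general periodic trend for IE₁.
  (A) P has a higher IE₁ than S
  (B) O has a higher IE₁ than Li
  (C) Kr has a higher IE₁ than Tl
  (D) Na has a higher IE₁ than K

The general trend: IE₁ increases across a period and decreases down a group.
(A) P (period 3, group 15) vs S (period 3, group 16): the stated order contradicts the simple trend.
(B) O (period 2, group 16) vs Li (period 2, group 1): the stated order agrees with the simple trend.
(C) Kr (period 4, group 18) vs Tl (period 6, group 13): the stated order agrees with the simple trend.
(D) Na (period 3, group 1) vs K (period 4, group 1): the stated order agrees with the simple trend.
The exception is (A): S (3p⁴) ionizes more easily than half-filled P (3p³) because the paired 3p electron in S is pushed out by e⁻–e⁻ repulsion.

(A)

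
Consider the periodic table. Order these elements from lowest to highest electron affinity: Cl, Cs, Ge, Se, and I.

Cs < Ge < Se < I < Cl

Atoms with high Z_eff and room in the valence shell (especially the halogens) have the most exothermic electron affinities.
These span different periods and groups, so the two trends combine.
Ge > Cs: relative to Cs, both the across-period and down-group shifts push Ge's electron affinity up.
Se > Ge: Se lies to the right of Ge in period 4, so the across-period effect alone puts Se higher.
I > Se: the two effects oppose for this pair; the across-period effect wins (295 vs 195 kJ/mol).
Cl > I: they share group 17; the group trend gives Cl the larger value.
Approximate values (kJ/mol): Cl 349, Ge 119, Se 195, I 295, Cs 46.
So from lowest to highest: Cs < Ge < Se < I < Cl.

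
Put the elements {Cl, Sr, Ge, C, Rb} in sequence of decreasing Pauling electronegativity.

Cl > C > Ge > Sr > Rb

C is in period 2, group 14; Cl is in period 3, group 17; Ge is in period 4, group 14; Rb is in period 5, group 1; Sr is in period 5, group 2.
Electronegativity increases across a period and decreases down a group, tracking effective nuclear charge and atomic size.
Neither a single period nor a single group — weigh both effects.
Sr > Rb: Sr lies to the right of Rb in period 5, so the across-period effect alone puts Sr higher.
Ge > Sr: relative to Sr, both the across-period and down-group shifts push Ge's electronegativity up.
C > Ge: C sits above Ge in group 14, so the down-group effect alone puts C higher.
Cl > C: period and group pull opposite ways; the across-period shift dominates (3.16 vs 2.55).
Tabulated electronegativity (Pauling): C 2.55, Cl 3.16, Ge 2.01, Rb 0.82, Sr 0.95.
So from highest to lowest: Cl > C > Ge > Sr > Rb.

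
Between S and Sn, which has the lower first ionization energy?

Sn

S is in period 3, group 16; Sn is in period 5, group 14.
IE₁ increases left→right with effective nuclear charge and decreases top→bottom as the valence shell moves farther out.
Neither a single period nor a single group — weigh both effects.
S > Sn: relative to Sn, both the across-period and down-group shifts push S's first ionization energy up.
Tabulated first ionization energy (kJ/mol): S 1000, Sn 709.
So Sn has the lower first ionization energy (Sn < S).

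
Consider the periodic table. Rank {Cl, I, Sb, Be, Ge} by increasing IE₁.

Ge < Sb < Be < I < Cl

Be is in period 2, group 2; Cl is in period 3, group 17; Ge is in period 4, group 14; Sb is in period 5, group 15; I is in period 5, group 17.
Across a period the outer electron is held more tightly (higher IE₁); down a group it sits in a higher shell, more shielded, and comes off more easily.
Here both period and group differ, so the two effects have to be weighed against each other.
Sb > Ge: the two effects oppose for this pair; the across-period effect wins (831 vs 762 kJ/mol).
Be > Sb: period and group pull opposite ways; the down-group shift dominates (900 vs 831 kJ/mol).
I > Be: the two effects oppose for this pair; the across-period effect wins (1008 vs 900 kJ/mol).
Cl > I: they share group 17; the group trend gives Cl the larger value.
Tabulated first ionization energy (kJ/mol): Be 900, Cl 1251, Ge 762, Sb 831, I 1008.
So from lowest to highest: Ge < Sb < Be < I < Cl.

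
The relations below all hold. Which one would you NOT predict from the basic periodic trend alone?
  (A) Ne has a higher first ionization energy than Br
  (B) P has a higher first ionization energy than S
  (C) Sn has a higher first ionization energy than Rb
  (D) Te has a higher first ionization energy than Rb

(B)

The general trend: first ionization energy increases across a period and decreases down a group.
(A) Ne (period 2, group 18) vs Br (period 4, group 17): the stated order agrees with the simple trend.
(B) P (period 3, group 15) vs S (period 3, group 16): the stated order contradicts the simple trend.
(C) Sn (period 5, group 14) vs Rb (period 5, group 1): the stated order agrees with the simple trend.
(D) Te (period 5, group 16) vs Rb (period 5, group 1): the stated order agrees with the simple trend.
The exception is (B): S (3p⁴) ionizes more easily than half-filled P (3p³) because the paired 3p electron in S is pushed out by e⁻–e⁻ repulsion.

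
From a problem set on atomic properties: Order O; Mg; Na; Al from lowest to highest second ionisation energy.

Mg < Al < O < Na

The second ionization energy removes an electron from the +1 ion. For each element: O⁺ still has 5 valence electrons; Mg⁺ still has 1 valence electron; Na⁺ is the bare [Ne] core; Al⁺ still has 2 valence electrons.
Pulling an electron out of a noble-gas core costs far more than removing a remaining valence electron, so Na sits at the high end of IE_2.
Valence configurations: O⁺ [He]2s²2p³, Mg⁺ [Ne]3s¹, Al⁺ [Ne]3s².
Approximate IE_2 values (kJ/mol): O 3388, Mg 1451, Na 4562, Al 1817.
Putting it together, IE_2: Mg < Al < O < Na.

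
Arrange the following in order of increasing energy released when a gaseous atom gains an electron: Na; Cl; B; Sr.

B is in period 2, group 13; Na is in period 3, group 1; Cl is in period 3, group 17; Sr is in period 5, group 2.
Adding an electron releases more energy for atoms nearer the top right (short of the noble gases).
These span different periods and groups, so the two trends combine.
B > Sr: both effects reinforce here, so B is clearly the higher of the two.
Na > B: this pair runs against the simple trend — see the exception note.
Cl > Na: Cl lies to the right of Na in period 3, so the across-period effect alone puts Cl higher.
Note the exception: Na has a higher electron affinity than B, contrary to the simple trend — B's ns²np¹ configuration gives only a small electron affinity — the sparsely filled np subshell binds an added electron weakly.
For reference (kJ/mol): B 27, Na 53, Cl 349, Sr 5.
So from lowest to highest: Sr < B < Na < Cl.

Sr < B < Na < Cl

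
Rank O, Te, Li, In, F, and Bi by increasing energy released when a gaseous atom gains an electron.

Adding an electron releases more energy for atoms nearer the top right (short of the noble gases).
Neither a single period nor a single group — weigh both effects.
Li > In: the two effects oppose for this pair; the down-group effect wins (60 vs 29 kJ/mol).
Bi > Li: period and group pull opposite ways; the across-period shift dominates (91 vs 60 kJ/mol).
O > Bi: relative to Bi, both the across-period and down-group shifts push O's electron affinity up.
Te > O: this pair runs against the simple trend — see the exception note.
F > Te: relative to Te, both the across-period and down-group shifts push F's electron affinity up.
Note the exception: Te has a higher electron affinity than O, contrary to the simple trend — O's compact 2p subshell gives strong electron–electron repulsion on the added electron.
Approximate values (kJ/mol): Li 60, O 141, F 328, In 29, Te 190, Bi 91.
So from lowest to highest: In < Li < Bi < O < Te < F.

In < Li < Bi < O < Te < F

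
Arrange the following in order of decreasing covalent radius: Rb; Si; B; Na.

Moving right in a period, electrons are added to the same shell under a stronger nuclear pull, so atoms get smaller; moving down, a new shell is opened and atoms get larger.
These span different periods and groups, so the two trends combine.
Si > B: the two effects oppose for this pair; the down-group effect wins (116 vs 85 pm).
Na > Si: Na lies to the left of Si in period 3, so the across-period effect alone puts Na larger.
Rb > Na: Rb sits below Na in group 1, so the down-group effect alone puts Rb larger.
Approximate values (pm): B 85, Na 155, Si 116, Rb 210.
So from largest to smallest: Rb > Na > Si > B.

Rb, Na, Si, B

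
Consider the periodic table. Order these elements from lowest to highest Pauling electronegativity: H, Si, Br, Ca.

H is in period 1, group 1; Si is in period 3, group 14; Ca is in period 4, group 2; Br is in period 4, group 17.
EN rises left→right (higher Z_eff, smaller atoms) and falls top→bottom (larger, more shielded atoms).
These span different periods and groups, so the two trends combine.
Si > Ca: both effects reinforce here, so Si is clearly the higher of the two.
H > Si: period and group pull opposite ways; the down-group shift dominates (2.20 vs 1.90).
Br > H: the two effects oppose for this pair; the across-period effect wins (2.96 vs 2.20).
Tabulated electronegativity (Pauling): H 2.20, Si 1.90, Ca 1.00, Br 2.96.
So from lowest to highest: Ca < Si < H < Br.

Ca < Si < H < Br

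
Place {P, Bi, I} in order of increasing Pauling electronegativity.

P is in period 3, group 15; I is in period 5, group 17; Bi is in period 6, group 15.
EN rises left→right (higher Z_eff, smaller atoms) and falls top→bottom (larger, more shielded atoms).
Neither a single period nor a single group — weigh both effects.
P > Bi: P sits above Bi in group 15, so the down-group effect alone puts P higher.
I > P: period and group pull opposite ways; the across-period shift dominates (2.66 vs 2.19).
Tabulated electronegativity (Pauling): P 2.19, I 2.66, Bi 2.02.
So from lowest to highest: Bi < P < I.

Bi, P, I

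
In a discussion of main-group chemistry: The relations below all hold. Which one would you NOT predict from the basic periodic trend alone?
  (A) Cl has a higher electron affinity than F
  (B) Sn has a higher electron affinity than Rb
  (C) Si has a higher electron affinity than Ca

The general trend: electron affinity increases across a period and decreases down a group.
(A) Cl (period 3, group 17) vs F (period 2, group 17): the stated order contradicts the simple trend.
(B) Sn (period 5, group 14) vs Rb (period 5, group 1): the stated order agrees with the simple trend.
(C) Si (period 3, group 14) vs Ca (period 4, group 2): the stated order agrees with the simple trend.
The exception is (A): F's small 2p subshell makes the incoming electron feel strong e⁻–e⁻ repulsion, so Cl actually releases more energy on gaining an electron.

(A)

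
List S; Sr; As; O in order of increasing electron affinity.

O is in period 2, group 16; S is in period 3, group 16; As is in period 4, group 15; Sr is in period 5, group 2.
Adding an electron releases more energy for atoms nearer the top right (short of the noble gases).
Here both period and group differ, so the two effects have to be weighed against each other.
As > Sr: relative to Sr, both the across-period and down-group shifts push As's electron affinity up.
O > As: both effects reinforce here, so O is clearly the higher of the two.
S > O: this pair runs against the simple trend — see the exception note.
Note the exception: S has a higher electron affinity than O, contrary to the simple trend — the compact 2p subshell of O repels the added electron more than S's larger 3p does.
Approximate values (kJ/mol): O 141, S 200, As 78, Sr 5.
So from lowest to highest: Sr < As < O < S.

Sr < As < O < S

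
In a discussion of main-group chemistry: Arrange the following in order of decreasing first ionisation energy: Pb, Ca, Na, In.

Pb, Ca, In, Na

IE₁ increases left→right with effective nuclear charge and decreases top→bottom as the valence shell moves farther out.
A diagonal step moves right (one effect) and down (the opposite effect) at once.
In > Na: the two effects oppose for this pair; the across-period effect wins (558 vs 496 kJ/mol).
Ca > In: the two effects oppose for this pair; the down-group effect wins (590 vs 558 kJ/mol).
Pb > Ca: period and group pull opposite ways; the across-period shift dominates (716 vs 590 kJ/mol).
Tabulated first ionization energy (kJ/mol): Na 496, Ca 590, In 558, Pb 716.
So from highest to lowest: Pb > Ca > In > Na.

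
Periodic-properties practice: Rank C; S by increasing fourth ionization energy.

The fourth ionization energy removes an electron from the +3 ion. For each element: C³⁺ still has 1 valence electron; S³⁺ still has 3 valence electrons.
All are still removing valence electrons, so compare the +3 ions as you would atoms: IE_4 generally rises across a period (higher Z_eff) and falls down a group (larger shell), subject to the usual subshell exceptions.
Valence configurations: C³⁺ [He]2s¹, S³⁺ [Ne]3s²3p¹.
Approximate IE_4 values (kJ/mol): C 6223, S 4556.
Overall IE_4 order: S < C.

S < C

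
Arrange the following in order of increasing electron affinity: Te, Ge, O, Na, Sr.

Sr, Na, Ge, O, Te

O is in period 2, group 16; Na is in period 3, group 1; Ge is in period 4, group 14; Sr is in period 5, group 2; Te is in period 5, group 16.
Electron affinity generally becomes more exothermic across a period toward the halogens and less exothermic down a group.
These span different periods and groups, so the two trends combine.
Na > Sr: the two effects oppose for this pair; the down-group effect wins (53 vs 5 kJ/mol).
Ge > Na: period and group pull opposite ways; the across-period shift dominates (119 vs 53 kJ/mol).
O > Ge: both effects reinforce here, so O is clearly the higher of the two.
Te > O: this pair runs against the simple trend — see the exception note.
Note the exception: Te has a higher electron affinity than O, contrary to the simple trend — O's compact 2p subshell gives strong electron–electron repulsion on the added electron.
Tabulated electron affinity (kJ/mol): O 141, Na 53, Ge 119, Sr 5, Te 190.
So from lowest to highest: Sr < Na < Ge < O < Te.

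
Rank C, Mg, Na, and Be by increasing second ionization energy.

After 1 electron has been removed, what remains? C⁺ still has 3 valence electrons; Mg⁺ still has 1 valence electron; Na⁺ is the bare [Ne] core; Be⁺ still has 1 valence electron.
Core electrons are held far more tightly than valence electrons, so Na tops the IE_2 order.
Valence configurations: C⁺ [He]2s²2p¹, Mg⁺ [Ne]3s¹, Be⁺ [He]2s¹.
Approximate IE_2 values (kJ/mol): C 2353, Mg 1451, Na 4562, Be 1757.
Putting it together, IE_2: Mg < Be < C < Na.

Mg < Be < C < Na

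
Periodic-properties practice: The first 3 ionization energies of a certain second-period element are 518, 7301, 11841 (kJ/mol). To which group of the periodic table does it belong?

Group 1

Look for the largest jump between consecutive ionization energies: IE2/IE1 ≈ 14.1, far larger than any earlier ratio.
That jump marks the point where a core electron is being removed. So the atom has 1 valence electron.
A main-group element with 1 valence electron is in group 1.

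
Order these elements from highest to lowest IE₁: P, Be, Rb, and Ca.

P, Be, Ca, Rb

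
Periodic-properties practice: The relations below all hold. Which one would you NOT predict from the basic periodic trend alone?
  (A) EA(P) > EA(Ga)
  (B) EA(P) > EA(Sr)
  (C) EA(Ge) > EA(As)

The general trend: electron affinity increases across a period and decreases down a group.
(A) P (period 3, group 15) vs Ga (period 4, group 13): the stated order agrees with the simple trend.
(B) P (period 3, group 15) vs Sr (period 5, group 2): the stated order agrees with the simple trend.
(C) Ge (period 4, group 14) vs As (period 4, group 15): the stated order contradicts the simple trend.
The exception is (C): adding an electron to As's half-filled 4p³ is unfavourable, so Ge (4p²) has the more exothermic EA.

(C)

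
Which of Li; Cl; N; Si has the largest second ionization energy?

Li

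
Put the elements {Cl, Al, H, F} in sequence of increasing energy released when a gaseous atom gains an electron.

H is in period 1, group 1; F is in period 2, group 17; Al is in period 3, group 13; Cl is in period 3, group 17.
EA tends to increase across a period and decrease down a group, though the pattern is less regular than for IE or radius.
Neither a single period nor a single group — weigh both effects.
H > Al: period and group pull opposite ways; the down-group shift dominates (73 vs 42 kJ/mol).
F > H: period and group pull opposite ways; the across-period shift dominates (328 vs 73 kJ/mol).
Cl > F: this pair runs against the simple trend — see the exception note.
Note the exception: Cl has a higher electron affinity than F, contrary to the simple trend — F's small 2p subshell makes the incoming electron feel strong e⁻–e⁻ repulsion, so Cl actually releases more energy on gaining an electron.
Tabulated electron affinity (kJ/mol): H 73, F 328, Al 42, Cl 349.
So from lowest to highest: Al < H < F < Cl.

Al < H < F < Cl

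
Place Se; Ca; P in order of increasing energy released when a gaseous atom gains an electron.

P is in period 3, group 15; Ca is in period 4, group 2; Se is in period 4, group 16.
EA tends to increase across a period and decrease down a group, though the pattern is less regular than for IE or radius.
Here both period and group differ, so the two effects have to be weighed against each other.
P > Ca: both effects reinforce here, so P is clearly the higher of the two.
Se > P: the two effects oppose for this pair; the across-period effect wins (195 vs 72 kJ/mol).
For reference (kJ/mol): P 72, Ca 2, Se 195.
So from lowest to highest: Ca < P < Se.

Ca, P, Se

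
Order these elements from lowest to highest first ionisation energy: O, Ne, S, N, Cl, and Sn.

N is in period 2, group 15; O is in period 2, group 16; Ne is in period 2, group 18; S is in period 3, group 16; Cl is in period 3, group 17; Sn is in period 5, group 14.
First ionization energy rises across a period (greater Z_eff holds electrons more tightly) and falls down a group (valence electrons are farther from the nucleus).
These span different periods and groups, so the two trends combine.
S > Sn: relative to Sn, both the across-period and down-group shifts push S's first ionization energy up.
Cl > S: both are in period 3; the period trend gives Cl the larger value.
O > Cl: the two effects oppose for this pair; the down-group effect wins (1314 vs 1251 kJ/mol).
N > O: this pair runs against the simple trend — see the exception note.
Ne > N: Ne lies to the right of N in period 2, so the across-period effect alone puts Ne higher.
Note the exception: N has a higher first ionization energy than O, contrary to the simple trend — pairing an electron in O's 2p⁴ costs repulsion energy, so O ionizes more easily than half-filled N (2p³).
For reference (kJ/mol): N 1402, O 1314, Ne 2081, S 1000, Cl 1251, Sn 709.
So from lowest to highest: Sn < S < Cl < O < N < Ne.

Sn < S < Cl < O < N < Ne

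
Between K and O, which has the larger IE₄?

O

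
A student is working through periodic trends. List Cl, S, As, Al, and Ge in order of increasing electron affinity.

Atoms with high Z_eff and room in the valence shell (especially the halogens) have the most exothermic electron affinities.
These span different periods and groups, so the two trends combine.
As > Al: period and group pull opposite ways; the across-period shift dominates (78 vs 42 kJ/mol).
Ge > As: this pair runs against the simple trend — see the exception note.
S > Ge: both effects reinforce here, so S is clearly the higher of the two.
Cl > S: both are in period 3; the period trend gives Cl the larger value.
Note the exception: Ge has a higher electron affinity than As, contrary to the simple trend — adding an electron to As's half-filled 4p³ is unfavourable, so Ge (4p²) has the more exothermic EA.
For reference (kJ/mol): Al 42, S 200, Cl 349, Ge 119, As 78.
So from lowest to highest: Al < As < Ge < S < Cl.

Al < As < Ge < S < Cl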